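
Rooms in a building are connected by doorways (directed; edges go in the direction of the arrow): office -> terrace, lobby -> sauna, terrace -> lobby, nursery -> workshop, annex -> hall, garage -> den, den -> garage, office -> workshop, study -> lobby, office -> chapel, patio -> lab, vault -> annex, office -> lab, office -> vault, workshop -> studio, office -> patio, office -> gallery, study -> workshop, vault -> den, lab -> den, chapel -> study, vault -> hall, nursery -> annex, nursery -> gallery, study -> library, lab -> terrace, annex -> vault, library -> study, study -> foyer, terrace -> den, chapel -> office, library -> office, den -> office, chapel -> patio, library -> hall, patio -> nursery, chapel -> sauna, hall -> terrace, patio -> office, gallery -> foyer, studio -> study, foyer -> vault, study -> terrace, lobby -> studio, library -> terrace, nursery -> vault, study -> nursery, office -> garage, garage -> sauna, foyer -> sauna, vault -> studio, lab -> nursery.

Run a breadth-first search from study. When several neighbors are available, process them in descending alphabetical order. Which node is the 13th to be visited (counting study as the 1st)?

Visit study; enqueue workshop, terrace, nursery, lobby, library, foyer → queue [workshop, terrace, nursery, lobby, library, foyer]
Visit workshop; enqueue studio → queue [terrace, nursery, lobby, library, foyer, studio]
Visit terrace; enqueue den → queue [nursery, lobby, library, foyer, studio, den]
Visit nursery; enqueue vault, gallery, annex → queue [lobby, library, foyer, studio, den, vault, gallery, annex]
Visit lobby; enqueue sauna → queue [library, foyer, studio, den, vault, gallery, annex, sauna]
Visit library; enqueue office, hall → queue [foyer, studio, den, vault, gallery, annex, sauna, office, hall]
Visit foyer → queue [studio, den, vault, gallery, annex, sauna, office, hall]
Visit studio → queue [den, vault, gallery, annex, sauna, office, hall]
Visit den; enqueue garage → queue [vault, gallery, annex, sauna, office, hall, garage]
Visit vault → queue [gallery, annex, sauna, office, hall, garage]
Visit gallery → queue [annex, sauna, office, hall, garage]
Visit annex → queue [sauna, office, hall, garage]
Visit sauna → queue [office, hall, garage]
Visit office; enqueue patio, lab, chapel → queue [hall, garage, patio, lab, chapel]
Visit hall → queue [garage, patio, lab, chapel]
Visit garage → queue [patio, lab, chapel]
Visit patio → queue [lab, chapel]
Visit lab → queue [chapel]
Visit chapel → queue []

Visit order: study, workshop, terrace, nursery, lobby, library, foyer, studio, den, vault, gallery, annex, sauna, office, hall, garage, patio, lab, chapel

sauna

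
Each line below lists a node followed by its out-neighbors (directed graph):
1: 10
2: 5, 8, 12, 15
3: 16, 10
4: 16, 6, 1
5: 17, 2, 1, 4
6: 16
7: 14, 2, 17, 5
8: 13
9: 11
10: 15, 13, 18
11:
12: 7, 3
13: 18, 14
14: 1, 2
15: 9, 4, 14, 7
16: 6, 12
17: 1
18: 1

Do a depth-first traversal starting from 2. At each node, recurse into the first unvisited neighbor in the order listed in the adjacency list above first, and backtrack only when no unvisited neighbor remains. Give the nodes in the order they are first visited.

2, 5, 17, 1, 10, 15, 9, 11, 4, 16, 6, 12, 7, 14, 3, 13, 18, 8

Visit 2
2 → 5
5 → 17
17 → 1
1 → 10
10 → 15
15 → 9
9 → 11
15 → 4
4 → 16
16 → 6
16 → 12
12 → 7
7 → 14
12 → 3
10 → 13
13 → 18
2 → 8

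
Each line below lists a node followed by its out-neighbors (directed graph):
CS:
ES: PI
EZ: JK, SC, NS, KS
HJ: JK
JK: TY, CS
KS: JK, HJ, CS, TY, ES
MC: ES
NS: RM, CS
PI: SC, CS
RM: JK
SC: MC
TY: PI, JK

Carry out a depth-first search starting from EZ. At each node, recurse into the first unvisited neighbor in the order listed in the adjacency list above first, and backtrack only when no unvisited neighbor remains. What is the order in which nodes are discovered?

Visit EZ
EZ → JK
JK → TY
TY → PI
PI → SC
SC → MC
MC → ES
PI → CS
EZ → NS
NS → RM
EZ → KS
KS → HJ

EZ → JK → TY → PI → SC → MC → ES → CS → NS → RM → KS → HJ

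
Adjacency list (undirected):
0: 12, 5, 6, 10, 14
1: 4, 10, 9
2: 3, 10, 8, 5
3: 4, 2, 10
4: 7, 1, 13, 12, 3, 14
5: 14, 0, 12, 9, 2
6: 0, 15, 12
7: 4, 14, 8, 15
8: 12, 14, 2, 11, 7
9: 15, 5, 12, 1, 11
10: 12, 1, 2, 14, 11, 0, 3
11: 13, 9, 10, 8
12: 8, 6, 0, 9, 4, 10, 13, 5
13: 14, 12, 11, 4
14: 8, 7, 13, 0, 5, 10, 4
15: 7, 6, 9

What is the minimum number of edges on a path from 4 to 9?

2

Level 0: 4
Level 1: 1, 3, 7, 12, 13, 14
Level 2: 0, 2, 5, 6, 8, 9, 10, 11, 15
9 first appears at level 2.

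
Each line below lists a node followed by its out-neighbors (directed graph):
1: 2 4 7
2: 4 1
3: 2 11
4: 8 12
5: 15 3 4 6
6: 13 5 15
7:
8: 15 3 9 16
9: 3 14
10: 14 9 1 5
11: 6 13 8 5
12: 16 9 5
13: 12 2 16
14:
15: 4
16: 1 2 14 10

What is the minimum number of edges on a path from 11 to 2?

Level 0: 11
Level 1: 5, 6, 8, 13
Level 2: 2, 3, 4, 9, 12, 15, 16
Level 3: 1, 10, 14
Level 4: 7
2 first appears at level 2.

2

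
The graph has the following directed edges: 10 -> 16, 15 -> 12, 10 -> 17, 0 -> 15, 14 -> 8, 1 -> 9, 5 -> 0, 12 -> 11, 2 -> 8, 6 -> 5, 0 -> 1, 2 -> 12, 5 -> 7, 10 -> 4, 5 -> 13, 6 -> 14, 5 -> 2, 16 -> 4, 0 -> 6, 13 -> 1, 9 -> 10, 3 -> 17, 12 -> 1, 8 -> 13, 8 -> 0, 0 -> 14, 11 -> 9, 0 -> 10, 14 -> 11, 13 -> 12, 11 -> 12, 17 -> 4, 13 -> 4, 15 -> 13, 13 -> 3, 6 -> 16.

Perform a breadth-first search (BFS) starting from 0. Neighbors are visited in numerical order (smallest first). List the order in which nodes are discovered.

0 -> 1 -> 6 -> 10 -> 14 -> 15 -> 9 -> 5 -> 16 -> 4 -> 17 -> 8 -> 11 -> 12 -> 13 -> 2 -> 7 -> 3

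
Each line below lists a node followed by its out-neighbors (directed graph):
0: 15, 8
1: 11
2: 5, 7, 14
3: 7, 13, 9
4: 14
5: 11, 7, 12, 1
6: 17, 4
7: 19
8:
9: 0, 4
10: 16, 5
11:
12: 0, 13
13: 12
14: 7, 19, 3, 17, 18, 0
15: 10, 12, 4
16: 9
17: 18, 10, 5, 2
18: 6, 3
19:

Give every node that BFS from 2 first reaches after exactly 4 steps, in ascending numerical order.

4, 16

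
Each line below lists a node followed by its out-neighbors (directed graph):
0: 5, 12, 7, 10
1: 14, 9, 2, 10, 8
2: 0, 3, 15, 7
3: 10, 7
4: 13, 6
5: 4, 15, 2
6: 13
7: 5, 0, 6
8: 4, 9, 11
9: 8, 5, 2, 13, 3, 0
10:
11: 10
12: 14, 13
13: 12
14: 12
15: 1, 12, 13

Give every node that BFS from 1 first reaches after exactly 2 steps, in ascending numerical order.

0, 3, 4, 5, 7, 11, 12, 13, 15

Level 0: 1
Level 1: 2, 8, 9, 10, 14
Level 2: 0, 3, 4, 5, 7, 11, 12, 13, 15
Level 3: 6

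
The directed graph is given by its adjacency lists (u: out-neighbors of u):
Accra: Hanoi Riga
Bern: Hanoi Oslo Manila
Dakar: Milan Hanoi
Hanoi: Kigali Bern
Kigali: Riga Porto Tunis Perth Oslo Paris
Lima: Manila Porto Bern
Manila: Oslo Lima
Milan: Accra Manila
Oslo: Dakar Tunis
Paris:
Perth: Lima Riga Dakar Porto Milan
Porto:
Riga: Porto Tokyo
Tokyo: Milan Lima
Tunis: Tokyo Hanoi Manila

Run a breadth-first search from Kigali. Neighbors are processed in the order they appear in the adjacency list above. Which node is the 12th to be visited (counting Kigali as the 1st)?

Dakar

Visit Kigali; enqueue Riga, Porto, Tunis, Perth, Oslo, Paris → queue [Riga, Porto, Tunis, Perth, Oslo, Paris]
Visit Riga; enqueue Tokyo → queue [Porto, Tunis, Perth, Oslo, Paris, Tokyo]
Visit Porto → queue [Tunis, Perth, Oslo, Paris, Tokyo]
Visit Tunis; enqueue Hanoi, Manila → queue [Perth, Oslo, Paris, Tokyo, Hanoi, Manila]
Visit Perth; enqueue Lima, Dakar, Milan → queue [Oslo, Paris, Tokyo, Hanoi, Manila, Lima, Dakar, Milan]
Visit Oslo → queue [Paris, Tokyo, Hanoi, Manila, Lima, Dakar, Milan]
Visit Paris → queue [Tokyo, Hanoi, Manila, Lima, Dakar, Milan]
Visit Tokyo → queue [Hanoi, Manila, Lima, Dakar, Milan]
Visit Hanoi; enqueue Bern → queue [Manila, Lima, Dakar, Milan, Bern]
Visit Manila → queue [Lima, Dakar, Milan, Bern]
Visit Lima → queue [Dakar, Milan, Bern]
Visit Dakar → queue [Milan, Bern]
Visit Milan; enqueue Accra → queue [Bern, Accra]
Visit Bern → queue [Accra]
Visit Accra → queue []

Visit order: Kigali, Riga, Porto, Tunis, Perth, Oslo, Paris, Tokyo, Hanoi, Manila, Lima, Dakar, Milan, Bern, Accra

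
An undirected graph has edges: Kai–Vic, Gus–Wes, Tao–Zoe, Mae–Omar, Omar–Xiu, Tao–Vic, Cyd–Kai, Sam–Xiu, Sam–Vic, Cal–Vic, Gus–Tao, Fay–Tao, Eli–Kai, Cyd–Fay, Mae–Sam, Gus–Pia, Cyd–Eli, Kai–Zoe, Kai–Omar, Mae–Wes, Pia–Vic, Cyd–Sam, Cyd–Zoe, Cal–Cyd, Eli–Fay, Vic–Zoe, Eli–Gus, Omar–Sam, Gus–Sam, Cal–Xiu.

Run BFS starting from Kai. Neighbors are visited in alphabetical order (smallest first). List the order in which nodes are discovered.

Visit Kai; enqueue Cyd, Eli, Omar, Vic, Zoe → queue [Cyd, Eli, Omar, Vic, Zoe]
Visit Cyd; enqueue Cal, Fay, Sam → queue [Eli, Omar, Vic, Zoe, Cal, Fay, Sam]
Visit Eli; enqueue Gus → queue [Omar, Vic, Zoe, Cal, Fay, Sam, Gus]
Visit Omar; enqueue Mae, Xiu → queue [Vic, Zoe, Cal, Fay, Sam, Gus, Mae, Xiu]
Visit Vic; enqueue Pia, Tao → queue [Zoe, Cal, Fay, Sam, Gus, Mae, Xiu, Pia, Tao]
Visit Zoe → queue [Cal, Fay, Sam, Gus, Mae, Xiu, Pia, Tao]
Visit Cal → queue [Fay, Sam, Gus, Mae, Xiu, Pia, Tao]
Visit Fay → queue [Sam, Gus, Mae, Xiu, Pia, Tao]
Visit Sam → queue [Gus, Mae, Xiu, Pia, Tao]
Visit Gus; enqueue Wes → queue [Mae, Xiu, Pia, Tao, Wes]
Visit Mae → queue [Xiu, Pia, Tao, Wes]
Visit Xiu → queue [Pia, Tao, Wes]
Visit Pia → queue [Tao, Wes]
Visit Tao → queue [Wes]
Visit Wes → queue []

Kai -> Cyd -> Eli -> Omar -> Vic -> Zoe -> Cal -> Fay -> Sam -> Gus -> Mae -> Xiu -> Pia -> Tao -> Wes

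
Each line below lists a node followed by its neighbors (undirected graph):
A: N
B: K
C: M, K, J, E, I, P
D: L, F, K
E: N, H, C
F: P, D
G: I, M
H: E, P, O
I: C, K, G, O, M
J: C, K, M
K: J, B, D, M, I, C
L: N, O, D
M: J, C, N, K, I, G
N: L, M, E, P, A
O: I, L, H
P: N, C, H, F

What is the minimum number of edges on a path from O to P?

2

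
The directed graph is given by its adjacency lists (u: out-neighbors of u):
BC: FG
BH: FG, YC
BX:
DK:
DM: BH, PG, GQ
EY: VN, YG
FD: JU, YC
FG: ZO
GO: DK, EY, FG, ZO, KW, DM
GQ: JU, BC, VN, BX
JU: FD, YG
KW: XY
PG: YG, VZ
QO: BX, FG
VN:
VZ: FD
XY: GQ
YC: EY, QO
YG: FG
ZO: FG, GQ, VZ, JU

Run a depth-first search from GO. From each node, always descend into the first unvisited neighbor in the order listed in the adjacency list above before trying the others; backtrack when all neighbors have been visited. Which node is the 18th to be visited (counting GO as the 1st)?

Visit GO
GO → DK
GO → EY
EY → VN
EY → YG
YG → FG
FG → ZO
ZO → GQ
GQ → JU
JU → FD
FD → YC
YC → QO
QO → BX
GQ → BC
ZO → VZ
GO → KW
KW → XY
GO → DM
DM → BH
DM → PG

Visit order: GO, DK, EY, VN, YG, FG, ZO, GQ, JU, FD, YC, QO, BX, BC, VZ, KW, XY, DM, BH, PG

DM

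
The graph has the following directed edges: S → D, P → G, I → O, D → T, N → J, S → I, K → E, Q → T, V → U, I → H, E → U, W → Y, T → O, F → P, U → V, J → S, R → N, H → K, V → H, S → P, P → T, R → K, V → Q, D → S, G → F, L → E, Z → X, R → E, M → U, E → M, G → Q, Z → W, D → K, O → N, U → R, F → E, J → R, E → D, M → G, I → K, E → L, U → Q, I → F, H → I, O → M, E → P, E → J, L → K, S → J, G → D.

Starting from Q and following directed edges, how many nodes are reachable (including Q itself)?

BFS from Q visits: Q, T, O, M, N, G, U, J, D, F, R, V, S, K, E, P, H, I, L
Reachable nodes: 19 of 23 total.

19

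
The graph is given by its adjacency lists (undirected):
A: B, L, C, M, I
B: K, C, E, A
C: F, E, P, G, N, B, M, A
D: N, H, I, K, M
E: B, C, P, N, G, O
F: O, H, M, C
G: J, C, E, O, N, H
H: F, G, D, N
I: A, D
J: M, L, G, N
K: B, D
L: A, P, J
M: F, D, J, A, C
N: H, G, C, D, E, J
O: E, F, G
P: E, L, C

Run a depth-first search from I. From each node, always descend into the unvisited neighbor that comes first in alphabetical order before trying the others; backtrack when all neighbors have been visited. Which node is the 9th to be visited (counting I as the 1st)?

K

Visit I
I → A
A → B
B → C
C → E
E → G
G → H
H → D
D → K
D → M
M → F
F → O
M → J
J → L
L → P
J → N

Visit order: I, A, B, C, E, G, H, D, K, M, F, O, J, L, P, N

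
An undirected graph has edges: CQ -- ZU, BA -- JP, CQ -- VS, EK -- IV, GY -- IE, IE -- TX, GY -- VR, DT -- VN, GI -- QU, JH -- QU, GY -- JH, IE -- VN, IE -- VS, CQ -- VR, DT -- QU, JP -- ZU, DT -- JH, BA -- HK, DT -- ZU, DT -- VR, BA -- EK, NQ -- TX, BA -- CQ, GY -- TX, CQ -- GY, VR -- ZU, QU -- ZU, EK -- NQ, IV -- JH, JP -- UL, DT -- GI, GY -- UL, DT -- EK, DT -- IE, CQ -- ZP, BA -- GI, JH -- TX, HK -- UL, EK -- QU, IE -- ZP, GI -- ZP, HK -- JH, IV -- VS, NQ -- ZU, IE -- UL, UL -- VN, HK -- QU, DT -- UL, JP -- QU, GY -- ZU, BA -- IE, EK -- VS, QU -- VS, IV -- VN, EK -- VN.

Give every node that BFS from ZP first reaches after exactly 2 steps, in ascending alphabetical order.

BA, DT, GY, QU, TX, UL, VN, VR, VS, ZU

Level 0: ZP
Level 1: CQ, GI, IE
Level 2: BA, DT, GY, QU, TX, UL, VN, VR, VS, ZU
Level 3: EK, HK, IV, JH, JP, NQ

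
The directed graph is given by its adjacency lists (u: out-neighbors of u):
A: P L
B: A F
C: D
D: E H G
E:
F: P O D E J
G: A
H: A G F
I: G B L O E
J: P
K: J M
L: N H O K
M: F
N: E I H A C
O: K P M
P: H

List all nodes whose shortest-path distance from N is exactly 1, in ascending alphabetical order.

A, C, E, H, I

Level 0: N
Level 1: A, C, E, H, I
Level 2: B, D, F, G, L, O, P
Level 3: J, K, M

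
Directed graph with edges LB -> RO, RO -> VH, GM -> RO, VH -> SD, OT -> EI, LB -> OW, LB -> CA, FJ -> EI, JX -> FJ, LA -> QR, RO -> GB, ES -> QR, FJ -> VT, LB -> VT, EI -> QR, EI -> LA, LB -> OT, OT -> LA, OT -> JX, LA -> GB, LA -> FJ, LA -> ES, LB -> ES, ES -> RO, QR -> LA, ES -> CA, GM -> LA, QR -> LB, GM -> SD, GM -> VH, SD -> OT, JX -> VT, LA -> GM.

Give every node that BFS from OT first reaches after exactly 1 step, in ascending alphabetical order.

EI, JX, LA

Level 0: OT
Level 1: EI, JX, LA
Level 2: ES, FJ, GB, GM, QR, VT
Level 3: CA, LB, RO, SD, VH
Level 4: OW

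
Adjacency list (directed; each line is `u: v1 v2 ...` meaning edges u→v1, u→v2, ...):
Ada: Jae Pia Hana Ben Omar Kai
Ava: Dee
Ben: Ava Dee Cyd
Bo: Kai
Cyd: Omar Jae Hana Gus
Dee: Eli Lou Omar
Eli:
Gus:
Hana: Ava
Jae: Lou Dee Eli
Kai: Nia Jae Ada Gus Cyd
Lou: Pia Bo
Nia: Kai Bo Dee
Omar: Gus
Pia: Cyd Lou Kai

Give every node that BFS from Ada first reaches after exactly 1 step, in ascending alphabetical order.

Ben, Hana, Jae, Kai, Omar, Pia

Level 0: Ada
Level 1: Ben, Hana, Jae, Kai, Omar, Pia
Level 2: Ava, Cyd, Dee, Eli, Gus, Lou, Nia
Level 3: Bo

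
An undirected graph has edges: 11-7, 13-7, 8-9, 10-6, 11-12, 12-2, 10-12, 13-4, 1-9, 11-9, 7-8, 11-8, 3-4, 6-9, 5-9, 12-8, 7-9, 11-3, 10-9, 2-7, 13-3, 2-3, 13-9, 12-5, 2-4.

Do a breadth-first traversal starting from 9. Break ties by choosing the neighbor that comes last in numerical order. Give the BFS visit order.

9 → 13 → 11 → 10 → 8 → 7 → 6 → 5 → 1 → 4 → 3 → 12 → 2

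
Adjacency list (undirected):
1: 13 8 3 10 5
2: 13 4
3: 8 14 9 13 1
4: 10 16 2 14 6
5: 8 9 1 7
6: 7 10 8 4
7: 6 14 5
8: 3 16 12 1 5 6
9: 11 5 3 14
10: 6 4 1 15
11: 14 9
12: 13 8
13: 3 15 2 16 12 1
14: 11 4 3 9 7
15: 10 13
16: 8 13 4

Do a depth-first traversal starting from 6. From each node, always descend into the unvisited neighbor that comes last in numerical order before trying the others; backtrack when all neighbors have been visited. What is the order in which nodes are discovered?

6, 10, 15, 13, 16, 8, 12, 5, 9, 14, 11, 7, 4, 2, 3, 1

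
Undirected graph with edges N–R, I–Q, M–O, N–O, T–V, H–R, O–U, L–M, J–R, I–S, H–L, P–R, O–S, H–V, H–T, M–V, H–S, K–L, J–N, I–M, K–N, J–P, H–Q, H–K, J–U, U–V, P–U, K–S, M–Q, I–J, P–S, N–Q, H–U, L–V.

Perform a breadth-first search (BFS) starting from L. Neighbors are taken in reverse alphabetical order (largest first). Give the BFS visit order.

Visit L; enqueue V, M, K, H → queue [V, M, K, H]
Visit V; enqueue U, T → queue [M, K, H, U, T]
Visit M; enqueue Q, O, I → queue [K, H, U, T, Q, O, I]
Visit K; enqueue S, N → queue [H, U, T, Q, O, I, S, N]
Visit H; enqueue R → queue [U, T, Q, O, I, S, N, R]
Visit U; enqueue P, J → queue [T, Q, O, I, S, N, R, P, J]
Visit T → queue [Q, O, I, S, N, R, P, J]
Visit Q → queue [O, I, S, N, R, P, J]
Visit O → queue [I, S, N, R, P, J]
Visit I → queue [S, N, R, P, J]
Visit S → queue [N, R, P, J]
Visit N → queue [R, P, J]
Visit R → queue [P, J]
Visit P → queue [J]
Visit J → queue []

L → V → M → K → H → U → T → Q → O → I → S → N → R → P → J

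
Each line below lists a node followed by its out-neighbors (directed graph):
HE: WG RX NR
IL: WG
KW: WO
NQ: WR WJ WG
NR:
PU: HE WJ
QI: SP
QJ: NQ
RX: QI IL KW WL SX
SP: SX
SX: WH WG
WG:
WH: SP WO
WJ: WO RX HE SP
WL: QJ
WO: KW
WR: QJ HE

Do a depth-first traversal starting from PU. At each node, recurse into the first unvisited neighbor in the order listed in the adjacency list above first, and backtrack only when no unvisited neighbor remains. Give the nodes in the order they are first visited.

PU → HE → WG → RX → QI → SP → SX → WH → WO → KW → IL → WL → QJ → NQ → WR → WJ → NR

Visit PU
PU → HE
HE → WG
HE → RX
RX → QI
QI → SP
SP → SX
SX → WH
WH → WO
WO → KW
RX → IL
RX → WL
WL → QJ
QJ → NQ
NQ → WR
NQ → WJ
HE → NR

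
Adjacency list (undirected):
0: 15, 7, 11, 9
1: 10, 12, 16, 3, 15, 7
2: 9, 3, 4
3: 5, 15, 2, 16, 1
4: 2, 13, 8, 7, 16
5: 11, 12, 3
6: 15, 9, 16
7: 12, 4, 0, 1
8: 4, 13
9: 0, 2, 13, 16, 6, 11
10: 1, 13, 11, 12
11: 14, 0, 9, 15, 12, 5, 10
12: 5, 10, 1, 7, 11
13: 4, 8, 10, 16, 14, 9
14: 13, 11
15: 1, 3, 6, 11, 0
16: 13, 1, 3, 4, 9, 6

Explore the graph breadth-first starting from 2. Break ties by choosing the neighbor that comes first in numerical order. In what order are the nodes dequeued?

2, 3, 4, 9, 1, 5, 15, 16, 7, 8, 13, 0, 6, 11, 10, 12, 14

Visit 2; enqueue 3, 4, 9 → queue [3, 4, 9]
Visit 3; enqueue 1, 5, 15, 16 → queue [4, 9, 1, 5, 15, 16]
Visit 4; enqueue 7, 8, 13 → queue [9, 1, 5, 15, 16, 7, 8, 13]
Visit 9; enqueue 0, 6, 11 → queue [1, 5, 15, 16, 7, 8, 13, 0, 6, 11]
Visit 1; enqueue 10, 12 → queue [5, 15, 16, 7, 8, 13, 0, 6, 11, 10, 12]
Visit 5 → queue [15, 16, 7, 8, 13, 0, 6, 11, 10, 12]
Visit 15 → queue [16, 7, 8, 13, 0, 6, 11, 10, 12]
Visit 16 → queue [7, 8, 13, 0, 6, 11, 10, 12]
Visit 7 → queue [8, 13, 0, 6, 11, 10, 12]
Visit 8 → queue [13, 0, 6, 11, 10, 12]
Visit 13; enqueue 14 → queue [0, 6, 11, 10, 12, 14]
Visit 0 → queue [6, 11, 10, 12, 14]
Visit 6 → queue [11, 10, 12, 14]
Visit 11 → queue [10, 12, 14]
Visit 10 → queue [12, 14]
Visit 12 → queue [14]
Visit 14 → queue []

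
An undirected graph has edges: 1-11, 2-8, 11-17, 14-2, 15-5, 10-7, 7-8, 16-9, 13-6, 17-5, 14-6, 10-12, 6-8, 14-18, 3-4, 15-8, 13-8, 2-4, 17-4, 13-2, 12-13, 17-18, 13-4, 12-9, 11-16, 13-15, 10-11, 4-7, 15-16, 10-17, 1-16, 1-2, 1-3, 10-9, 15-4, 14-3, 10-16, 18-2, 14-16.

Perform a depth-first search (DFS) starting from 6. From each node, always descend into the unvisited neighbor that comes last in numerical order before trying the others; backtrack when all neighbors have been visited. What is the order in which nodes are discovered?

Visit 6
6 → 14
14 → 18
18 → 17
17 → 11
11 → 16
16 → 15
15 → 13
13 → 12
12 → 10
10 → 9
10 → 7
7 → 8
8 → 2
2 → 4
4 → 3
3 → 1
15 → 5

6 14 18 17 11 16 15 13 12 10 9 7 8 2 4 3 1 5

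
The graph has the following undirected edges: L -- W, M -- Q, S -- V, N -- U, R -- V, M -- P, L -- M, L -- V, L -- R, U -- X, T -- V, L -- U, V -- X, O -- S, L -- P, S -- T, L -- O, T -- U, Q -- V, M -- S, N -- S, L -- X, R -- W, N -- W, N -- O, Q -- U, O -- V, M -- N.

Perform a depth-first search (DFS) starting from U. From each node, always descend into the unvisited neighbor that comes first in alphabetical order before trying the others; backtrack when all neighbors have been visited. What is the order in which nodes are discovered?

Visit U
U → L
L → M
M → N
N → O
O → S
S → T
T → V
V → Q
V → R
R → W
V → X
M → P

U → L → M → N → O → S → T → V → Q → R → W → X → P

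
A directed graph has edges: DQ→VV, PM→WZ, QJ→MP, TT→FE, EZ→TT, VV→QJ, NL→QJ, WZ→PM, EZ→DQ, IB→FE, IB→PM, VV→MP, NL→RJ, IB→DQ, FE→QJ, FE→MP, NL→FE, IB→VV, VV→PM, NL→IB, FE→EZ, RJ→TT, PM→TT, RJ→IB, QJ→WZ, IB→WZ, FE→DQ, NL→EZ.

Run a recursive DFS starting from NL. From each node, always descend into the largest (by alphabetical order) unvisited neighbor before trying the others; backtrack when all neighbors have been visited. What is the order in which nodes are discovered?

Visit NL
NL → RJ
RJ → TT
TT → FE
FE → QJ
QJ → WZ
WZ → PM
QJ → MP
FE → EZ
EZ → DQ
DQ → VV
RJ → IB

NL, RJ, TT, FE, QJ, WZ, PM, MP, EZ, DQ, VV, IB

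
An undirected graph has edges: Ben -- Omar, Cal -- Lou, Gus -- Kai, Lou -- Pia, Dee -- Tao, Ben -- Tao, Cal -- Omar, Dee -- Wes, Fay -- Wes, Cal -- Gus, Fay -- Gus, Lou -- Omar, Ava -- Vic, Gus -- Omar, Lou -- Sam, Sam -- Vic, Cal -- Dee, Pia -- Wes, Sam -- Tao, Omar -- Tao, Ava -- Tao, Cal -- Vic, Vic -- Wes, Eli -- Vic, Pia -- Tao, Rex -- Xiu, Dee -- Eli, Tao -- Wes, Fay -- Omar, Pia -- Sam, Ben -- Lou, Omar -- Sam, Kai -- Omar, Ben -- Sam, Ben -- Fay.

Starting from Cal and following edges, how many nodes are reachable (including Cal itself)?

15

BFS from Cal visits: Cal, Dee, Gus, Lou, Omar, Vic, Eli, Tao, Wes, Fay, Kai, Ben, Pia, Sam, Ava
Reachable nodes: 15 of 17 total.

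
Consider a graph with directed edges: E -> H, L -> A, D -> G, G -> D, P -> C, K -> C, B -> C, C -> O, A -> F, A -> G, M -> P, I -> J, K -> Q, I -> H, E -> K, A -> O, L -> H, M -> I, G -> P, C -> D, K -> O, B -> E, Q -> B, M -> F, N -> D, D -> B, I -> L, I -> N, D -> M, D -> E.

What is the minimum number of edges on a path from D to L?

Level 0: D
Level 1: B, E, G, M
Level 2: C, F, H, I, K, P
Level 3: J, L, N, O, Q
Level 4: A
L first appears at level 3.

3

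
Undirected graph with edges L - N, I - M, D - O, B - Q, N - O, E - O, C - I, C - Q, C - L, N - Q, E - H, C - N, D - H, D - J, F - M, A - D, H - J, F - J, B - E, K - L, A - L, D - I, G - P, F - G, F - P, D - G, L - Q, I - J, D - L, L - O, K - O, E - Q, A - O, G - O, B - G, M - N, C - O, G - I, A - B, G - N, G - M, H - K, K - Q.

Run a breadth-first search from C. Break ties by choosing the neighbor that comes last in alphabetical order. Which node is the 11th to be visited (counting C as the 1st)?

D

Visit C; enqueue Q, O, N, L, I → queue [Q, O, N, L, I]
Visit Q; enqueue K, E, B → queue [O, N, L, I, K, E, B]
Visit O; enqueue G, D, A → queue [N, L, I, K, E, B, G, D, A]
Visit N; enqueue M → queue [L, I, K, E, B, G, D, A, M]
Visit L → queue [I, K, E, B, G, D, A, M]
Visit I; enqueue J → queue [K, E, B, G, D, A, M, J]
Visit K; enqueue H → queue [E, B, G, D, A, M, J, H]
Visit E → queue [B, G, D, A, M, J, H]
Visit B → queue [G, D, A, M, J, H]
Visit G; enqueue P, F → queue [D, A, M, J, H, P, F]
Visit D → queue [A, M, J, H, P, F]
Visit A → queue [M, J, H, P, F]
Visit M → queue [J, H, P, F]
Visit J → queue [H, P, F]
Visit H → queue [P, F]
Visit P → queue [F]
Visit F → queue []

Visit order: C, Q, O, N, L, I, K, E, B, G, D, A, M, J, H, P, F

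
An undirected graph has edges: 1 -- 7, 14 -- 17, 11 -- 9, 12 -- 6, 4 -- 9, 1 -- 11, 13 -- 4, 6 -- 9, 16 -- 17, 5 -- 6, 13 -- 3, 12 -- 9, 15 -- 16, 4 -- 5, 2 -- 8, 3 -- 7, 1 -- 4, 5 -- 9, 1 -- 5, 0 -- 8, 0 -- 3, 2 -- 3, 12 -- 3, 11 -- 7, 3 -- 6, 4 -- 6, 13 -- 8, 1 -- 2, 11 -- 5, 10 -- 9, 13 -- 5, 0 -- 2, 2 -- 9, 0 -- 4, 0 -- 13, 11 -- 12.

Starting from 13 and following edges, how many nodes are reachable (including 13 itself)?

BFS from 13 visits: 13, 8, 5, 4, 3, 0, 2, 11, 9, 6, 1, 12, 7, 10
Reachable nodes: 14 of 18 total.

14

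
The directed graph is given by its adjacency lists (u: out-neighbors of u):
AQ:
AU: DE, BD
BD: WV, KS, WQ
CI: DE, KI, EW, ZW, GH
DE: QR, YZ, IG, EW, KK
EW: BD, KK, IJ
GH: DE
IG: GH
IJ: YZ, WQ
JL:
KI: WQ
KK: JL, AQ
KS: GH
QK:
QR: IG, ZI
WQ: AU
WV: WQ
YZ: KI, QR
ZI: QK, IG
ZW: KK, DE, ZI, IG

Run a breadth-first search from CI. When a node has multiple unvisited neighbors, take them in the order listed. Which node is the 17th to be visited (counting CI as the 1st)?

AU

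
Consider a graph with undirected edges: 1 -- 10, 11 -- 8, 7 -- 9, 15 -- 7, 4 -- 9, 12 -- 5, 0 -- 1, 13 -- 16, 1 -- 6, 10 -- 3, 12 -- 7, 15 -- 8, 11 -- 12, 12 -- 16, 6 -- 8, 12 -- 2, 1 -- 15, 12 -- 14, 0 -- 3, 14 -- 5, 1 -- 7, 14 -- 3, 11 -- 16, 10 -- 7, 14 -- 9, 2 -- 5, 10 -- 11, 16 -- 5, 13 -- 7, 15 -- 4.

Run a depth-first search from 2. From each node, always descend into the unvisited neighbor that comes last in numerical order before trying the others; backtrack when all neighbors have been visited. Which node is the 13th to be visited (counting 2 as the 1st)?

4

Visit 2
2 → 12
12 → 16
16 → 13
13 → 7
7 → 15
15 → 8
8 → 11
11 → 10
10 → 3
3 → 14
14 → 9
9 → 4
14 → 5
3 → 0
0 → 1
1 → 6

Visit order: 2, 12, 16, 13, 7, 15, 8, 11, 10, 3, 14, 9, 4, 5, 0, 1, 6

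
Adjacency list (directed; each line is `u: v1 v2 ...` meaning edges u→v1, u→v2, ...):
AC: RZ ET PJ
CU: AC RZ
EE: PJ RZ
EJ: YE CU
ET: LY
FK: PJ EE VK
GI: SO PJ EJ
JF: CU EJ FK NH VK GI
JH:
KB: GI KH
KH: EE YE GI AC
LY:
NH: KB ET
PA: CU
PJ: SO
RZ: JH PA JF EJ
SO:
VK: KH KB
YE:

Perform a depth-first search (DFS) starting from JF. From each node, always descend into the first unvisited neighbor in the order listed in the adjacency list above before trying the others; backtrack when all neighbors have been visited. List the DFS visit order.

Visit JF
JF → CU
CU → AC
AC → RZ
RZ → JH
RZ → PA
RZ → EJ
EJ → YE
AC → ET
ET → LY
AC → PJ
PJ → SO
JF → FK
FK → EE
FK → VK
VK → KH
KH → GI
VK → KB
JF → NH

JF CU AC RZ JH PA EJ YE ET LY PJ SO FK EE VK KH GI KB NH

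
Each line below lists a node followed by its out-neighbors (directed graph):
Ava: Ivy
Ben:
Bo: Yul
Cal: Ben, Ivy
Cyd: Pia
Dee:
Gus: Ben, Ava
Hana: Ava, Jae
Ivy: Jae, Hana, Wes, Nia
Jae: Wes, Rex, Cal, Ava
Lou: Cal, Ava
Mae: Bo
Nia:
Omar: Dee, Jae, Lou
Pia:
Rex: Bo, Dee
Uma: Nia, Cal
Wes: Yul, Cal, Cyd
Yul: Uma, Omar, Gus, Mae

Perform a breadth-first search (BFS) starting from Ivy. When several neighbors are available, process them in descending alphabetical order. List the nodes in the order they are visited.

Ivy → Wes → Nia → Jae → Hana → Yul → Cyd → Cal → Rex → Ava → Uma → Omar → Mae → Gus → Pia → Ben → Dee → Bo → Lou

Visit Ivy; enqueue Wes, Nia, Jae, Hana → queue [Wes, Nia, Jae, Hana]
Visit Wes; enqueue Yul, Cyd, Cal → queue [Nia, Jae, Hana, Yul, Cyd, Cal]
Visit Nia → queue [Jae, Hana, Yul, Cyd, Cal]
Visit Jae; enqueue Rex, Ava → queue [Hana, Yul, Cyd, Cal, Rex, Ava]
Visit Hana → queue [Yul, Cyd, Cal, Rex, Ava]
Visit Yul; enqueue Uma, Omar, Mae, Gus → queue [Cyd, Cal, Rex, Ava, Uma, Omar, Mae, Gus]
Visit Cyd; enqueue Pia → queue [Cal, Rex, Ava, Uma, Omar, Mae, Gus, Pia]
Visit Cal; enqueue Ben → queue [Rex, Ava, Uma, Omar, Mae, Gus, Pia, Ben]
Visit Rex; enqueue Dee, Bo → queue [Ava, Uma, Omar, Mae, Gus, Pia, Ben, Dee, Bo]
Visit Ava → queue [Uma, Omar, Mae, Gus, Pia, Ben, Dee, Bo]
Visit Uma → queue [Omar, Mae, Gus, Pia, Ben, Dee, Bo]
Visit Omar; enqueue Lou → queue [Mae, Gus, Pia, Ben, Dee, Bo, Lou]
Visit Mae → queue [Gus, Pia, Ben, Dee, Bo, Lou]
Visit Gus → queue [Pia, Ben, Dee, Bo, Lou]
Visit Pia → queue [Ben, Dee, Bo, Lou]
Visit Ben → queue [Dee, Bo, Lou]
Visit Dee → queue [Bo, Lou]
Visit Bo → queue [Lou]
Visit Lou → queue []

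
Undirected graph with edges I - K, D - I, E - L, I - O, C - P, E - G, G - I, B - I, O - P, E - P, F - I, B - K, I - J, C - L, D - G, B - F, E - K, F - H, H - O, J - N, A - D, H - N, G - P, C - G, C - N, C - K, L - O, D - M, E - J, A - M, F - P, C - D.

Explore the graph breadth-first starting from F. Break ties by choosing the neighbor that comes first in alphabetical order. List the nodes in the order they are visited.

F -> B -> H -> I -> P -> K -> N -> O -> D -> G -> J -> C -> E -> L -> A -> M

Visit F; enqueue B, H, I, P → queue [B, H, I, P]
Visit B; enqueue K → queue [H, I, P, K]
Visit H; enqueue N, O → queue [I, P, K, N, O]
Visit I; enqueue D, G, J → queue [P, K, N, O, D, G, J]
Visit P; enqueue C, E → queue [K, N, O, D, G, J, C, E]
Visit K → queue [N, O, D, G, J, C, E]
Visit N → queue [O, D, G, J, C, E]
Visit O; enqueue L → queue [D, G, J, C, E, L]
Visit D; enqueue A, M → queue [G, J, C, E, L, A, M]
Visit G → queue [J, C, E, L, A, M]
Visit J → queue [C, E, L, A, M]
Visit C → queue [E, L, A, M]
Visit E → queue [L, A, M]
Visit L → queue [A, M]
Visit A → queue [M]
Visit M → queue []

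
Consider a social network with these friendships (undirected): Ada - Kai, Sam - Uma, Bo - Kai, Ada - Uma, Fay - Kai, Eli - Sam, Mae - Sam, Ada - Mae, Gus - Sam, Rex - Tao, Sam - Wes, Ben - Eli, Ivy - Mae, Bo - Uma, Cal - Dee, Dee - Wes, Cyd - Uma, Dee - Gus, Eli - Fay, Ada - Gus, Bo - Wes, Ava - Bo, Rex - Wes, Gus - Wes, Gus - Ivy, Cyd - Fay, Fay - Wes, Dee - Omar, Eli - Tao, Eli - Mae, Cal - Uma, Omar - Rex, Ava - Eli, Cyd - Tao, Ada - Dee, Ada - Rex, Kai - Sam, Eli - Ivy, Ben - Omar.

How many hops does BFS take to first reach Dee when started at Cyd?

Level 0: Cyd
Level 1: Fay, Tao, Uma
Level 2: Ada, Bo, Cal, Eli, Kai, Rex, Sam, Wes
Level 3: Ava, Ben, Dee, Gus, Ivy, Mae, Omar
Dee first appears at level 3.

3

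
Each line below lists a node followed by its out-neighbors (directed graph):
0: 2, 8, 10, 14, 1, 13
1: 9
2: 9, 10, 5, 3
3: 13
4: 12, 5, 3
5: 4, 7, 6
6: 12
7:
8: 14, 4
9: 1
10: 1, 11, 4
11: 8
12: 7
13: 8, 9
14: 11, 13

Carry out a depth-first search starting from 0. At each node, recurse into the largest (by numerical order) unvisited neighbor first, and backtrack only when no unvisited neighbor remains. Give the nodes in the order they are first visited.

Visit 0
0 → 14
14 → 13
13 → 9
9 → 1
13 → 8
8 → 4
4 → 12
12 → 7
4 → 5
5 → 6
4 → 3
14 → 11
0 → 10
0 → 2

0 → 14 → 13 → 9 → 1 → 8 → 4 → 12 → 7 → 5 → 6 → 3 → 11 → 10 → 2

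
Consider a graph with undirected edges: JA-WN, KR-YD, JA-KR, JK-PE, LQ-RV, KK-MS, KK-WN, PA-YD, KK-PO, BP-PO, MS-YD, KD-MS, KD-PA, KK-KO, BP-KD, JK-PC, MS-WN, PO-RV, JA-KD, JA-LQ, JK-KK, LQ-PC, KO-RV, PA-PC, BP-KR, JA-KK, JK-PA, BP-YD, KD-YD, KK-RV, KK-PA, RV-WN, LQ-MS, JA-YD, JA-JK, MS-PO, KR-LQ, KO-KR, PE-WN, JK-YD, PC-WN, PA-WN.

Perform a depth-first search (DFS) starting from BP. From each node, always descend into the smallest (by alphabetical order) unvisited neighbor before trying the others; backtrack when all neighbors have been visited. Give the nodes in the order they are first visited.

BP KD JA JK KK KO KR LQ MS PO RV WN PA PC YD PE

Visit BP
BP → KD
KD → JA
JA → JK
JK → KK
KK → KO
KO → KR
KR → LQ
LQ → MS
MS → PO
PO → RV
RV → WN
WN → PA
PA → PC
PA → YD
WN → PE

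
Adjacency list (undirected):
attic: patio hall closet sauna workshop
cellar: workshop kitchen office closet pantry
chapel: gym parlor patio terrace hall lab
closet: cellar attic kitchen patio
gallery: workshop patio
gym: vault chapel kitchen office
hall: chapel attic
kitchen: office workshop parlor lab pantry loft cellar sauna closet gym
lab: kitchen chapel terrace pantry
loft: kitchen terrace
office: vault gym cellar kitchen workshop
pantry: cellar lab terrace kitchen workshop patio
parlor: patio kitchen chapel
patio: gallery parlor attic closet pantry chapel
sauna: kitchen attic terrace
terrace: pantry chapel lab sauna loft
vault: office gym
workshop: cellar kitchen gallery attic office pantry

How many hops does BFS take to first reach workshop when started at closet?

Level 0: closet
Level 1: attic, cellar, kitchen, patio
Level 2: chapel, gallery, gym, hall, lab, loft, office, pantry, parlor, sauna, workshop
Level 3: terrace, vault
workshop first appears at level 2.

2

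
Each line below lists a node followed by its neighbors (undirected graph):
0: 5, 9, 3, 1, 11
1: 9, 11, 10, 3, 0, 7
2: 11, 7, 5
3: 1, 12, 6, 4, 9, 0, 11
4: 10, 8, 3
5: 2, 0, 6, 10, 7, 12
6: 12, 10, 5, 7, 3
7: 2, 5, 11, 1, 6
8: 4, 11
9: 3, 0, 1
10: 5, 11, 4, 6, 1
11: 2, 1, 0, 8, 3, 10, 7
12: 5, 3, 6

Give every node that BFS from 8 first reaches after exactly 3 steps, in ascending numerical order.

Level 0: 8
Level 1: 4, 11
Level 2: 0, 1, 2, 3, 7, 10
Level 3: 5, 6, 9, 12

5, 6, 9, 12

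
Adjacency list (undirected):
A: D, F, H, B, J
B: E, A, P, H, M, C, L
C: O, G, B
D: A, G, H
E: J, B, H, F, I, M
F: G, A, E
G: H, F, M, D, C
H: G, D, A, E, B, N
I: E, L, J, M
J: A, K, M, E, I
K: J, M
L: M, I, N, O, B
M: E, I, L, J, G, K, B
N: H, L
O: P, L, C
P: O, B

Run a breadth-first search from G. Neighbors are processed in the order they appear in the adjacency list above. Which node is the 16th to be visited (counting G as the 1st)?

Visit G; enqueue H, F, M, D, C → queue [H, F, M, D, C]
Visit H; enqueue A, E, B, N → queue [F, M, D, C, A, E, B, N]
Visit F → queue [M, D, C, A, E, B, N]
Visit M; enqueue I, L, J, K → queue [D, C, A, E, B, N, I, L, J, K]
Visit D → queue [C, A, E, B, N, I, L, J, K]
Visit C; enqueue O → queue [A, E, B, N, I, L, J, K, O]
Visit A → queue [E, B, N, I, L, J, K, O]
Visit E → queue [B, N, I, L, J, K, O]
Visit B; enqueue P → queue [N, I, L, J, K, O, P]
Visit N → queue [I, L, J, K, O, P]
Visit I → queue [L, J, K, O, P]
Visit L → queue [J, K, O, P]
Visit J → queue [K, O, P]
Visit K → queue [O, P]
Visit O → queue [P]
Visit P → queue []

Visit order: G, H, F, M, D, C, A, E, B, N, I, L, J, K, O, P

P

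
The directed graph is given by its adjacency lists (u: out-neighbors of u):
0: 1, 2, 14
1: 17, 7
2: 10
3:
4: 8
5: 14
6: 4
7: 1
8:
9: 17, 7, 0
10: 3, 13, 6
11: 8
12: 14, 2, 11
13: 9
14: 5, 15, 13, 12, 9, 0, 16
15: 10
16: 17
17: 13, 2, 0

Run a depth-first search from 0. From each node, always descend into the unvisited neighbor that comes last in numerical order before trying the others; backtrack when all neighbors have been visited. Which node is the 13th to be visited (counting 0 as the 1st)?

8

Visit 0
0 → 14
14 → 16
16 → 17
17 → 13
13 → 9
9 → 7
7 → 1
17 → 2
2 → 10
10 → 6
6 → 4
4 → 8
10 → 3
14 → 15
14 → 12
12 → 11
14 → 5

Visit order: 0, 14, 16, 17, 13, 9, 7, 1, 2, 10, 6, 4, 8, 3, 15, 12, 11, 5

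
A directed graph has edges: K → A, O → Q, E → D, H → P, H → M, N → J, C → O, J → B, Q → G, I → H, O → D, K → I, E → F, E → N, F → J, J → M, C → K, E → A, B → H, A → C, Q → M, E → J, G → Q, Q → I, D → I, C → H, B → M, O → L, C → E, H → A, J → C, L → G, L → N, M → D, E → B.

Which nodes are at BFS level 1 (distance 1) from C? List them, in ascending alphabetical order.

E, H, K, O

Level 0: C
Level 1: E, H, K, O
Level 2: A, B, D, F, I, J, L, M, N, P, Q
Level 3: G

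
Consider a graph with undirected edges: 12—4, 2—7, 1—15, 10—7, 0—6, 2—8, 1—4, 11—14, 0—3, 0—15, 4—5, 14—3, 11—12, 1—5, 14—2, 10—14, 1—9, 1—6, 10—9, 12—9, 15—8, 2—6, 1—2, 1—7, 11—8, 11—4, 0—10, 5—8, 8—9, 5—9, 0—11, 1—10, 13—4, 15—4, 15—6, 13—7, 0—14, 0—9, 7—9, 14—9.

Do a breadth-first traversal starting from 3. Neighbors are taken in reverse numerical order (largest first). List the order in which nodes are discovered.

3 14 0 11 10 9 2 15 6 12 8 4 7 1 5 13

Visit 3; enqueue 14, 0 → queue [14, 0]
Visit 14; enqueue 11, 10, 9, 2 → queue [0, 11, 10, 9, 2]
Visit 0; enqueue 15, 6 → queue [11, 10, 9, 2, 15, 6]
Visit 11; enqueue 12, 8, 4 → queue [10, 9, 2, 15, 6, 12, 8, 4]
Visit 10; enqueue 7, 1 → queue [9, 2, 15, 6, 12, 8, 4, 7, 1]
Visit 9; enqueue 5 → queue [2, 15, 6, 12, 8, 4, 7, 1, 5]
Visit 2 → queue [15, 6, 12, 8, 4, 7, 1, 5]
Visit 15 → queue [6, 12, 8, 4, 7, 1, 5]
Visit 6 → queue [12, 8, 4, 7, 1, 5]
Visit 12 → queue [8, 4, 7, 1, 5]
Visit 8 → queue [4, 7, 1, 5]
Visit 4; enqueue 13 → queue [7, 1, 5, 13]
Visit 7 → queue [1, 5, 13]
Visit 1 → queue [5, 13]
Visit 5 → queue [13]
Visit 13 → queue []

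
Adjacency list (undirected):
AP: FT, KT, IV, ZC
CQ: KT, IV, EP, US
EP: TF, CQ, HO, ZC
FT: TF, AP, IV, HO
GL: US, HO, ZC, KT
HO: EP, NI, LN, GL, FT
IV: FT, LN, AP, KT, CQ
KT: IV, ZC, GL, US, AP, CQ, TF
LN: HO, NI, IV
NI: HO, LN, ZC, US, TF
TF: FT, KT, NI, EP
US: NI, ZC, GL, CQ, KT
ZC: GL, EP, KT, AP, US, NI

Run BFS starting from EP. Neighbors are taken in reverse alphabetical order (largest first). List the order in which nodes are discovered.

EP, ZC, TF, HO, CQ, US, NI, KT, GL, AP, FT, LN, IV

Visit EP; enqueue ZC, TF, HO, CQ → queue [ZC, TF, HO, CQ]
Visit ZC; enqueue US, NI, KT, GL, AP → queue [TF, HO, CQ, US, NI, KT, GL, AP]
Visit TF; enqueue FT → queue [HO, CQ, US, NI, KT, GL, AP, FT]
Visit HO; enqueue LN → queue [CQ, US, NI, KT, GL, AP, FT, LN]
Visit CQ; enqueue IV → queue [US, NI, KT, GL, AP, FT, LN, IV]
Visit US → queue [NI, KT, GL, AP, FT, LN, IV]
Visit NI → queue [KT, GL, AP, FT, LN, IV]
Visit KT → queue [GL, AP, FT, LN, IV]
Visit GL → queue [AP, FT, LN, IV]
Visit AP → queue [FT, LN, IV]
Visit FT → queue [LN, IV]
Visit LN → queue [IV]
Visit IV → queue []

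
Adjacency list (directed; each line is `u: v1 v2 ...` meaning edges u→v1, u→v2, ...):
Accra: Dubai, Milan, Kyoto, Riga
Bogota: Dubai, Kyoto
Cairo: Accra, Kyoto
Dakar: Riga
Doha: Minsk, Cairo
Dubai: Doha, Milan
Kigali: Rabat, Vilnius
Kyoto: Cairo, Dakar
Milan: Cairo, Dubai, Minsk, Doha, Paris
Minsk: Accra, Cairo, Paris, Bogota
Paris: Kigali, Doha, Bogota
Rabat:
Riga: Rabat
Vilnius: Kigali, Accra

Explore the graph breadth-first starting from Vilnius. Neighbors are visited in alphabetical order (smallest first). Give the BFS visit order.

Vilnius, Accra, Kigali, Dubai, Kyoto, Milan, Riga, Rabat, Doha, Cairo, Dakar, Minsk, Paris, Bogota

Visit Vilnius; enqueue Accra, Kigali → queue [Accra, Kigali]
Visit Accra; enqueue Dubai, Kyoto, Milan, Riga → queue [Kigali, Dubai, Kyoto, Milan, Riga]
Visit Kigali; enqueue Rabat → queue [Dubai, Kyoto, Milan, Riga, Rabat]
Visit Dubai; enqueue Doha → queue [Kyoto, Milan, Riga, Rabat, Doha]
Visit Kyoto; enqueue Cairo, Dakar → queue [Milan, Riga, Rabat, Doha, Cairo, Dakar]
Visit Milan; enqueue Minsk, Paris → queue [Riga, Rabat, Doha, Cairo, Dakar, Minsk, Paris]
Visit Riga → queue [Rabat, Doha, Cairo, Dakar, Minsk, Paris]
Visit Rabat → queue [Doha, Cairo, Dakar, Minsk, Paris]
Visit Doha → queue [Cairo, Dakar, Minsk, Paris]
Visit Cairo → queue [Dakar, Minsk, Paris]
Visit Dakar → queue [Minsk, Paris]
Visit Minsk; enqueue Bogota → queue [Paris, Bogota]
Visit Paris → queue [Bogota]
Visit Bogota → queue []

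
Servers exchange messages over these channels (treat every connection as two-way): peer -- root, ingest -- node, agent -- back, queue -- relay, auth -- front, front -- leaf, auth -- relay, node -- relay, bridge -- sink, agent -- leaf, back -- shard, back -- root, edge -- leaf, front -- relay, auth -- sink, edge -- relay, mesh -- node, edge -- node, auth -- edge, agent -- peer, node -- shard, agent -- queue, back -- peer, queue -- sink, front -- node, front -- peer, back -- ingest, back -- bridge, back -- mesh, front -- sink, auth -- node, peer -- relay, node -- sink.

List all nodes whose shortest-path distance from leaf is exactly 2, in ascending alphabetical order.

Level 0: leaf
Level 1: agent, edge, front
Level 2: auth, back, node, peer, queue, relay, sink
Level 3: bridge, ingest, mesh, root, shard

auth, back, node, peer, queue, relay, sink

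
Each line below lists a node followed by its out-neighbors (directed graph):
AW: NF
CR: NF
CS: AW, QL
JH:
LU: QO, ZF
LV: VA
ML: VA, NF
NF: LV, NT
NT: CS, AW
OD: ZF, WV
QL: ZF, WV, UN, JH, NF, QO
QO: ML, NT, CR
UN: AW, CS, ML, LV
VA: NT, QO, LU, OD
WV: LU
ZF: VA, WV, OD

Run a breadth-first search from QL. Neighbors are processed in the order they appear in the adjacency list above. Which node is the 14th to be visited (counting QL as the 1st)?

LV

Visit QL; enqueue ZF, WV, UN, JH, NF, QO → queue [ZF, WV, UN, JH, NF, QO]
Visit ZF; enqueue VA, OD → queue [WV, UN, JH, NF, QO, VA, OD]
Visit WV; enqueue LU → queue [UN, JH, NF, QO, VA, OD, LU]
Visit UN; enqueue AW, CS, ML, LV → queue [JH, NF, QO, VA, OD, LU, AW, CS, ML, LV]
Visit JH → queue [NF, QO, VA, OD, LU, AW, CS, ML, LV]
Visit NF; enqueue NT → queue [QO, VA, OD, LU, AW, CS, ML, LV, NT]
Visit QO; enqueue CR → queue [VA, OD, LU, AW, CS, ML, LV, NT, CR]
Visit VA → queue [OD, LU, AW, CS, ML, LV, NT, CR]
Visit OD → queue [LU, AW, CS, ML, LV, NT, CR]
Visit LU → queue [AW, CS, ML, LV, NT, CR]
Visit AW → queue [CS, ML, LV, NT, CR]
Visit CS → queue [ML, LV, NT, CR]
Visit ML → queue [LV, NT, CR]
Visit LV → queue [NT, CR]
Visit NT → queue [CR]
Visit CR → queue []

Visit order: QL, ZF, WV, UN, JH, NF, QO, VA, OD, LU, AW, CS, ML, LV, NT, CR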